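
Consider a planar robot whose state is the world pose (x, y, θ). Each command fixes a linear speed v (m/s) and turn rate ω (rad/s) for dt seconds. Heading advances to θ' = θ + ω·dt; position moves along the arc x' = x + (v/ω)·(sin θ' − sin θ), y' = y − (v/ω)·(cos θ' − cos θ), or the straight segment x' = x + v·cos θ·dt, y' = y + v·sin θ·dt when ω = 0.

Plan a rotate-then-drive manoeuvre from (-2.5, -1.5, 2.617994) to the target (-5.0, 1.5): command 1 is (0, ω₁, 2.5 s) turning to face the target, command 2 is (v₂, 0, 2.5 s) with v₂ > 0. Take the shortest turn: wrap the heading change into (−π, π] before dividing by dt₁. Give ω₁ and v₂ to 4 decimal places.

ω₁ = -0.1410, v₂ = 1.5620

heading to target = atan2(1.5−-1.5, -5−-2.5) = 2.2655
Δθ = wrap(2.2655 − 2.6180) = -0.3525; ω₁ = Δθ/dt₁ = -0.1410
distance = √((-5−-2.5)² + (1.5−-1.5)²) = 3.9051; v₂ = distance/dt₂ = 1.5620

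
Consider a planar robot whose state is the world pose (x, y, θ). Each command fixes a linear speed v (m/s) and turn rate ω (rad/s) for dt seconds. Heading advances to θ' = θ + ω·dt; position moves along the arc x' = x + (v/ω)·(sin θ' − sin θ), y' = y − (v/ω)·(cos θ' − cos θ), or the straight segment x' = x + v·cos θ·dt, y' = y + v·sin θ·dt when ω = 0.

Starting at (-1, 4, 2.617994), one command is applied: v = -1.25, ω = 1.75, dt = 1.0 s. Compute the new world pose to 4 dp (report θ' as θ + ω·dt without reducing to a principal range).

(0.0295, 4.3774, 4.3680)

θ' = 2.6180 + 1.75·1.0 = 4.3680
R = v/ω = -1.25/1.75 = -0.7143
x' = -1 + -0.7143·(sin 4.3680 − sin 2.6180) = 0.0295
y' = 4 − -0.7143·(cos 4.3680 − cos 2.6180) = 4.3774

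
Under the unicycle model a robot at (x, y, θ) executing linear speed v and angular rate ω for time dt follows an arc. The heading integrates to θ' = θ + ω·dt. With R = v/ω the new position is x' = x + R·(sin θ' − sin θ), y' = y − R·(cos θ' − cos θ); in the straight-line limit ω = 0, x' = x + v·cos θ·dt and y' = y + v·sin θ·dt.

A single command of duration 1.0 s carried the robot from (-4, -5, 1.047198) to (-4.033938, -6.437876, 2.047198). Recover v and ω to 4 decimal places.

v = -1.5000, ω = 1.0000

Δθ = 2.047198 − 1.047198 = 1.000000
ω = Δθ/dt = 1.000000/1.0 = 1.0000
R = −Δy/(cos θ' − cos θ) = -1.5000
v = R·ω = -1.5000·1.0000 = -1.5000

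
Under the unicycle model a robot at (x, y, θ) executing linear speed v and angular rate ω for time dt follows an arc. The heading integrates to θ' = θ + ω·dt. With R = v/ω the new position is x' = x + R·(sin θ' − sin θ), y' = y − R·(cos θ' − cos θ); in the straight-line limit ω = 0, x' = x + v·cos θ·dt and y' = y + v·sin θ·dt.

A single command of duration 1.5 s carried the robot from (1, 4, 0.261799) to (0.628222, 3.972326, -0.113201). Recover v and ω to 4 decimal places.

v = -0.2500, ω = -0.2500

Δθ = -0.113201 − 0.261799 = -0.375000
ω = Δθ/dt = -0.375000/1.5 = -0.2500
R = Δx/(sin θ' − sin θ) = 1.0000
v = R·ω = 1.0000·-0.2500 = -0.2500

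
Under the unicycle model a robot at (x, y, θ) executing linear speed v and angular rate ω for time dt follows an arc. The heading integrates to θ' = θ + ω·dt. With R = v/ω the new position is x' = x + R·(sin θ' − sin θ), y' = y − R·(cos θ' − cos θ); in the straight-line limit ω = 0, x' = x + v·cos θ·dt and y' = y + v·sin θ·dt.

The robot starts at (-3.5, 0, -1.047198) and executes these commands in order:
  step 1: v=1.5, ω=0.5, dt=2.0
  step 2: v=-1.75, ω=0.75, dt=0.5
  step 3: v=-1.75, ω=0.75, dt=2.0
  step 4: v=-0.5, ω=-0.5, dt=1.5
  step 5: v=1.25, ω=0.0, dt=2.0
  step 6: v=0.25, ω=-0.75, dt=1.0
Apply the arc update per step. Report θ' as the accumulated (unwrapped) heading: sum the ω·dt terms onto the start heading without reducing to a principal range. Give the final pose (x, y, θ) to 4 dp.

(-2.1270, -2.7878, 0.3278)

step 1: θ'=-0.0472 (R=3.0000) → pose (-1.0435, -1.4967, -0.0472)
step 2: θ'=0.3278 (R=-2.3333) → pose (-1.9048, -1.6183, 0.3278)
step 3: θ'=1.8278 (R=-2.3333) → pose (-3.4102, -4.4205, 1.8278)
step 4: θ'=1.0778 (R=1.0000) → pose (-3.4965, -5.1479, 1.0778)
step 5: θ'=1.0778 (straight) → pose (-2.3133, -2.9456, 1.0778)
step 6: θ'=0.3278 (R=-0.3333) → pose (-2.1270, -2.7878, 0.3278)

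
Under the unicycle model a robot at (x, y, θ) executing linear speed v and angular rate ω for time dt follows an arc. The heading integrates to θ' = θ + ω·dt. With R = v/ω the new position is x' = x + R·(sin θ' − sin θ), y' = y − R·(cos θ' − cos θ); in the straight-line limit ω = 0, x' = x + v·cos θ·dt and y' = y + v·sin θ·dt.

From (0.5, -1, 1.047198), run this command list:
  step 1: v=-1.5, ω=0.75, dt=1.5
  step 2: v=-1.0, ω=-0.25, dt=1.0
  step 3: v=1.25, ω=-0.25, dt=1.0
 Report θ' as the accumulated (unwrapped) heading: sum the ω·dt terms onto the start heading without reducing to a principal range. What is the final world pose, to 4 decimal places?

(0.7605, -2.8030, 1.6722)

step 1: θ'=2.1722 (R=-2.0000) → pose (0.5830, -3.1316, 2.1722)
step 2: θ'=1.9222 (R=4.0000) → pose (1.0404, -4.0179, 1.9222)
step 3: θ'=1.6722 (R=-5.0000) → pose (0.7605, -2.8030, 1.6722)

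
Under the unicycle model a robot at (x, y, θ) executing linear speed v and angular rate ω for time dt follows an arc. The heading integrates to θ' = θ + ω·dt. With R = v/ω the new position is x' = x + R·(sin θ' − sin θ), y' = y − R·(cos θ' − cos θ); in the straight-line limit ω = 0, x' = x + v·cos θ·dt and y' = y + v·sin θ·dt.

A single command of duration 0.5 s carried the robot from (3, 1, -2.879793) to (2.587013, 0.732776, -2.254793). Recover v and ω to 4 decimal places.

Δθ = -2.254793 − -2.879793 = 0.625000
ω = Δθ/dt = 0.625000/0.5 = 1.2500
R = Δx/(sin θ' − sin θ) = 0.8000
v = R·ω = 0.8000·1.2500 = 1.0000

v = 1.0000, ω = 1.2500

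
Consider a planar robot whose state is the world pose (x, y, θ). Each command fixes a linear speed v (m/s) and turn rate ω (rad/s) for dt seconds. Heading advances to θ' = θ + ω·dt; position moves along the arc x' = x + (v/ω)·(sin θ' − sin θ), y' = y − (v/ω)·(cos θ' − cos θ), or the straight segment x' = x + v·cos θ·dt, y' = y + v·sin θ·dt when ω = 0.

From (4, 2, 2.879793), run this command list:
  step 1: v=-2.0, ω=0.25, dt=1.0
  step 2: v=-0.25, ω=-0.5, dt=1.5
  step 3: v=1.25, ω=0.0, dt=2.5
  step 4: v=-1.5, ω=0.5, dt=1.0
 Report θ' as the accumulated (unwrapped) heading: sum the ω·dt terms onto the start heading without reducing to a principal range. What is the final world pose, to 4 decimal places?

step 1: θ'=3.1298 (R=-8.0000) → pose (5.9762, 1.7280, 3.1298)
step 2: θ'=2.3798 (R=0.5000) → pose (6.3154, 1.5898, 2.3798)
step 3: θ'=2.3798 (straight) → pose (4.0541, 3.7467, 2.3798)
step 4: θ'=2.8798 (R=-3.0000) → pose (5.3484, 3.0198, 2.8798)

(5.3484, 3.0198, 2.8798)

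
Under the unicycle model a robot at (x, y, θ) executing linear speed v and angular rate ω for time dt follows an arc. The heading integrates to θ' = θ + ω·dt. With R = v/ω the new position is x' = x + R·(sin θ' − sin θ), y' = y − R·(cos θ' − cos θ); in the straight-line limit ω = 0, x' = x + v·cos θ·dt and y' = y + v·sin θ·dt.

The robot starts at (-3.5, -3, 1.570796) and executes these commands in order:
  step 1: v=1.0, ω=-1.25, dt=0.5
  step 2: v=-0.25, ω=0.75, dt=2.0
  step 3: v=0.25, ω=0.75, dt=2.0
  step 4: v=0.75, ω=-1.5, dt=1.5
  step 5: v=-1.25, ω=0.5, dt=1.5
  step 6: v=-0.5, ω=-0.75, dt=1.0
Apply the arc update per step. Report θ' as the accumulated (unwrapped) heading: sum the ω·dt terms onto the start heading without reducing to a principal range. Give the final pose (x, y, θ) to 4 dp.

step 1: θ'=0.9458 (R=-0.8000) → pose (-3.3488, -2.5319, 0.9458)
step 2: θ'=2.4458 (R=-0.3333) → pose (-3.2921, -2.9828, 2.4458)
step 3: θ'=3.9458 (R=0.3333) → pose (-3.7459, -3.0074, 3.9458)
step 4: θ'=1.6958 (R=-0.5000) → pose (-4.6021, -2.7229, 1.6958)
step 5: θ'=2.4458 (R=-2.5000) → pose (-3.7241, -4.3301, 2.4458)
step 6: θ'=1.6958 (R=0.6667) → pose (-3.4900, -4.7587, 1.6958)

(-3.4900, -4.7587, 1.6958)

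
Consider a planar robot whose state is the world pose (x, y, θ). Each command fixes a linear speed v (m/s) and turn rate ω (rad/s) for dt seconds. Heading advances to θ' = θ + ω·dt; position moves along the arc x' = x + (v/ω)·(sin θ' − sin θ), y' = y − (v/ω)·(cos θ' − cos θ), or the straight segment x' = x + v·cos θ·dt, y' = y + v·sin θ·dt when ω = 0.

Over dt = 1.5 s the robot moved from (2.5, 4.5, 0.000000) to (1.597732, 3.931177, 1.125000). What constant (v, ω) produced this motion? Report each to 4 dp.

Δθ = 1.125000 − 0.000000 = 1.125000
ω = Δθ/dt = 1.125000/1.5 = 0.7500
R = Δx/(sin θ' − sin θ) = -1.0000
v = R·ω = -1.0000·0.7500 = -0.7500

v = -0.7500, ω = 0.7500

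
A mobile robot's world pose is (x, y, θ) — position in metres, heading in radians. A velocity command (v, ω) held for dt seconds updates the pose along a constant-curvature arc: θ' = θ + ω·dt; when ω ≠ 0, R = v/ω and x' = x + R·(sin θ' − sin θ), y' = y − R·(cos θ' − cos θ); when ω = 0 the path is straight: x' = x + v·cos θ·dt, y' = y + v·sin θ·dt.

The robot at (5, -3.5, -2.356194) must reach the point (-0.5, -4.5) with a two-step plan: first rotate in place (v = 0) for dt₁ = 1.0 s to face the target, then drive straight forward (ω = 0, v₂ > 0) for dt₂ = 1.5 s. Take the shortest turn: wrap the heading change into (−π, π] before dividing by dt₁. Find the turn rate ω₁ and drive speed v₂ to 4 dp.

heading to target = atan2(-4.5−-3.5, -0.5−5) = -2.9617
Δθ = wrap(-2.9617 − -2.3562) = -0.6055; ω₁ = Δθ/dt₁ = -0.6055
distance = √((-0.5−5)² + (-4.5−-3.5)²) = 5.5902; v₂ = distance/dt₂ = 3.7268

ω₁ = -0.6055, v₂ = 3.7268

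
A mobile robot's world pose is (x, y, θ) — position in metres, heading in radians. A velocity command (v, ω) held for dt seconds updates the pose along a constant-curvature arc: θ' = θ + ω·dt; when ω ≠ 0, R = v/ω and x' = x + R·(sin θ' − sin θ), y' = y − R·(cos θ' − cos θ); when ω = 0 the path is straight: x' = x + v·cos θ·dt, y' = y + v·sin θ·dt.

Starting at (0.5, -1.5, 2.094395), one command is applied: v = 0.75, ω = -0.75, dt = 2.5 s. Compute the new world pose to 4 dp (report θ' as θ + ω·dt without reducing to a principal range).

(1.1484, -0.0240, 0.2194)

θ' = 2.0944 + -0.75·2.5 = 0.2194
R = v/ω = 0.75/-0.75 = -1.0000
x' = 0.5 + -1.0000·(sin 0.2194 − sin 2.0944) = 1.1484
y' = -1.5 − -1.0000·(cos 0.2194 − cos 2.0944) = -0.0240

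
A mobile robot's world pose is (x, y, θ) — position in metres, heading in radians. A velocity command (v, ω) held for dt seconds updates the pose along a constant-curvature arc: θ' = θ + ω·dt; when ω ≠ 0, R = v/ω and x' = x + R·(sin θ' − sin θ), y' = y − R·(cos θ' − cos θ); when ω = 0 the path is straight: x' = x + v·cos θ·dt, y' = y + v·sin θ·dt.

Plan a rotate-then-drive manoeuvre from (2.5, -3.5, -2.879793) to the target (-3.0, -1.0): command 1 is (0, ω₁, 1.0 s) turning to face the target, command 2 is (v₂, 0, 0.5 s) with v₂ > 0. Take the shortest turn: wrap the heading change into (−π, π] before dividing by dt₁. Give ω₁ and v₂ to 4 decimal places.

heading to target = atan2(-1−-3.5, -3−2.5) = 2.7150
Δθ = wrap(2.7150 − -2.8798) = -0.6884; ω₁ = Δθ/dt₁ = -0.6884
distance = √((-3−2.5)² + (-1−-3.5)²) = 6.0415; v₂ = distance/dt₂ = 12.0830

ω₁ = -0.6884, v₂ = 12.0830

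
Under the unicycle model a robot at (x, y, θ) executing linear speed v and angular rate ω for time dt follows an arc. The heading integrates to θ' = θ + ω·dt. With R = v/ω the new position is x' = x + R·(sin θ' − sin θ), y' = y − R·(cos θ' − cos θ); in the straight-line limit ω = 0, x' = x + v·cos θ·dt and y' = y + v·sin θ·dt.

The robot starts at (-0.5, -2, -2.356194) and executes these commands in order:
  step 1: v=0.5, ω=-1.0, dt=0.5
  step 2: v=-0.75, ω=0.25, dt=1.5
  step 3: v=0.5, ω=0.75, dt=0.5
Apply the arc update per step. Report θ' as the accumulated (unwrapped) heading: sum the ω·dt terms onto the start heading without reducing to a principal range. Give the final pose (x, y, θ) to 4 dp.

(0.1185, -1.8032, -2.1062)

step 1: θ'=-2.8562 (R=-0.5000) → pose (-0.7128, -2.1262, -2.8562)
step 2: θ'=-2.4812 (R=-3.0000) → pose (0.2829, -1.6168, -2.4812)
step 3: θ'=-2.1062 (R=0.6667) → pose (0.1185, -1.8032, -2.1062)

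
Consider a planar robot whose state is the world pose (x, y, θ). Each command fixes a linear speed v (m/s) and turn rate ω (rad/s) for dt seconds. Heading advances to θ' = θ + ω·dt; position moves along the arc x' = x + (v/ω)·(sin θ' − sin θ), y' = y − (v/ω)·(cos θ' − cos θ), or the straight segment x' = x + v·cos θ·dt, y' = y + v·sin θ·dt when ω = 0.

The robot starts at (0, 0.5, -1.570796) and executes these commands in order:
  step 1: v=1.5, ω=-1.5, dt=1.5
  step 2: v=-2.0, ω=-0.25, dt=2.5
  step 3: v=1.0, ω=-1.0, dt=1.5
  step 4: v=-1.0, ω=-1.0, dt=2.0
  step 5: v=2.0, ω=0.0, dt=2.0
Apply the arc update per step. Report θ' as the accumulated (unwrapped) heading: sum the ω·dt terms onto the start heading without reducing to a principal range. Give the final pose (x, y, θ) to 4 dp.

step 1: θ'=-3.8208 (R=-1.0000) → pose (-1.6282, -0.2781, -3.8208)
step 2: θ'=-4.4458 (R=8.0000) → pose (1.0638, -4.3951, -4.4458)
step 3: θ'=-5.9458 (R=-1.0000) → pose (1.6975, -3.1880, -5.9458)
step 4: θ'=-7.9458 (R=1.0000) → pose (0.3707, -2.1527, -7.9458)
step 5: θ'=-7.9458 (straight) → pose (0.0039, -6.1359, -7.9458)

(0.0039, -6.1359, -7.9458)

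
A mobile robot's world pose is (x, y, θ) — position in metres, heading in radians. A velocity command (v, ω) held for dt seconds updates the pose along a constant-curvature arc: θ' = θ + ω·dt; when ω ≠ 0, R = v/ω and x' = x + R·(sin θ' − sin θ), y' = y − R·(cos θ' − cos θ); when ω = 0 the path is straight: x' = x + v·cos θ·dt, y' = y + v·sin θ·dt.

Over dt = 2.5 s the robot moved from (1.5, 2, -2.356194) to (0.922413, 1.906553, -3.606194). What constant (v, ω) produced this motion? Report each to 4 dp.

Δθ = -3.606194 − -2.356194 = -1.250000
ω = Δθ/dt = -1.250000/2.5 = -0.5000
R = Δx/(sin θ' − sin θ) = -0.5000
v = R·ω = -0.5000·-0.5000 = 0.2500

v = 0.2500, ω = -0.5000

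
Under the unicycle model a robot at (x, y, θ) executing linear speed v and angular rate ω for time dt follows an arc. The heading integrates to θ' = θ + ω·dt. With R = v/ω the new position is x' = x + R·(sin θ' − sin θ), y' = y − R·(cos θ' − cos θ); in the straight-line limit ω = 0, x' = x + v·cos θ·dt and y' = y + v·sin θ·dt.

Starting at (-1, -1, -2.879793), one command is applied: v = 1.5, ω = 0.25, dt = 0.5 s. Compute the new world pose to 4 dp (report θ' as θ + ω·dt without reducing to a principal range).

θ' = -2.8798 + 0.25·0.5 = -2.7548
R = v/ω = 1.5/0.25 = 6.0000
x' = -1 + 6.0000·(sin -2.7548 − sin -2.8798) = -1.7104
y' = -1 − 6.0000·(cos -2.7548 − cos -2.8798) = -1.2388

(-1.7104, -1.2388, -2.7548)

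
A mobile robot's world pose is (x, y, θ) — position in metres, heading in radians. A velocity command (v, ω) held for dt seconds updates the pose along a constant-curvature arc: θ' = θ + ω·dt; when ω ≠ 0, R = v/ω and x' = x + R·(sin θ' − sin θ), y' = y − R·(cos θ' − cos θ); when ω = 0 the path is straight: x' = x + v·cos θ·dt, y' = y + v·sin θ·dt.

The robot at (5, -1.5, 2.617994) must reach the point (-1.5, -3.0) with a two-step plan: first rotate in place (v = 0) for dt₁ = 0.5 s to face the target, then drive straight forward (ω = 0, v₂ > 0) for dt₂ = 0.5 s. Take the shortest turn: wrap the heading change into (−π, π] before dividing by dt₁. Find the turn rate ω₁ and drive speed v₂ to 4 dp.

heading to target = atan2(-3−-1.5, -1.5−5) = -2.9148
Δθ = wrap(-2.9148 − 2.6180) = 0.7504; ω₁ = Δθ/dt₁ = 1.5008
distance = √((-1.5−5)² + (-3−-1.5)²) = 6.6708; v₂ = distance/dt₂ = 13.3417

ω₁ = 1.5008, v₂ = 13.3417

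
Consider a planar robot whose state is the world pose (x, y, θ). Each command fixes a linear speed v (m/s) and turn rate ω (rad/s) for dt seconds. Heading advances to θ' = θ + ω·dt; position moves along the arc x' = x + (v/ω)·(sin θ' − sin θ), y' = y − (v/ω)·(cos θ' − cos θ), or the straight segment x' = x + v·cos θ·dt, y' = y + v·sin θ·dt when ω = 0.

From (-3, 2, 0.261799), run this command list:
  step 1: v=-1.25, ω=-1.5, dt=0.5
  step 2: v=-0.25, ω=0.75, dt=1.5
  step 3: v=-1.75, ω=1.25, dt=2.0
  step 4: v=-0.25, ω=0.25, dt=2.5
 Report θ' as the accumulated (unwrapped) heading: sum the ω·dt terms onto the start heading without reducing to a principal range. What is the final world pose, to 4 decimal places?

step 1: θ'=-0.4882 (R=0.8333) → pose (-3.6065, 2.0690, -0.4882)
step 2: θ'=0.6368 (R=-0.3333) → pose (-3.9611, 2.0426, 0.6368)
step 3: θ'=3.1368 (R=-1.4000) → pose (-3.1353, -0.4830, 3.1368)
step 4: θ'=3.7618 (R=-1.0000) → pose (-2.5493, -0.2968, 3.7618)

(-2.5493, -0.2968, 3.7618)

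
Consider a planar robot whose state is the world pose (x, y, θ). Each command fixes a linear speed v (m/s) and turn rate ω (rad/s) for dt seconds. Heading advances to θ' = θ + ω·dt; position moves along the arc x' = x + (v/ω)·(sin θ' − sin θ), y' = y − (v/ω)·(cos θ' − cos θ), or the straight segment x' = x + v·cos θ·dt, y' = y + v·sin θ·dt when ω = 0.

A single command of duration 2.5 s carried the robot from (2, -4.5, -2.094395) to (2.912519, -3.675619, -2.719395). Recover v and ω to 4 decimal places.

v = -0.5000, ω = -0.2500

Δθ = -2.719395 − -2.094395 = -0.625000
ω = Δθ/dt = -0.625000/2.5 = -0.2500
R = Δx/(sin θ' − sin θ) = 2.0000
v = R·ω = 2.0000·-0.2500 = -0.5000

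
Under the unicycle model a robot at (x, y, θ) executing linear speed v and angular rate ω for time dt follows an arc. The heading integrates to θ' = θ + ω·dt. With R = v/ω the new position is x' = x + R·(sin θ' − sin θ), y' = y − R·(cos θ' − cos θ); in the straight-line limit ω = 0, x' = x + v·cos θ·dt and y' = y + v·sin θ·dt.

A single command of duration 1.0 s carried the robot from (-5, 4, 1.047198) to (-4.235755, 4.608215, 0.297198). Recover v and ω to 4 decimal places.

v = 1.0000, ω = -0.7500

Δθ = 0.297198 − 1.047198 = -0.750000
ω = Δθ/dt = -0.750000/1.0 = -0.7500
R = Δx/(sin θ' − sin θ) = -1.3333
v = R·ω = -1.3333·-0.7500 = 1.0000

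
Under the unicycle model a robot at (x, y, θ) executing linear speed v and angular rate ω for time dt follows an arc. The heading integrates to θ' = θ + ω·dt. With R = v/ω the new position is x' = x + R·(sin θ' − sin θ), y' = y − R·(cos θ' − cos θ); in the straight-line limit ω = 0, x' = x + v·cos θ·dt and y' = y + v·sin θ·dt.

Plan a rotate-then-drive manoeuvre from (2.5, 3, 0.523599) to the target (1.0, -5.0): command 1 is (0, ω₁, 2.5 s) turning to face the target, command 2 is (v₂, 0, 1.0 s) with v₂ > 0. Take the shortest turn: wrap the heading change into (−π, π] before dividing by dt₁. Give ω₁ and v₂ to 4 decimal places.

heading to target = atan2(-5−3, 1−2.5) = -1.7561
Δθ = wrap(-1.7561 − 0.5236) = -2.2797; ω₁ = Δθ/dt₁ = -0.9119
distance = √((1−2.5)² + (-5−3)²) = 8.1394; v₂ = distance/dt₂ = 8.1394

ω₁ = -0.9119, v₂ = 8.1394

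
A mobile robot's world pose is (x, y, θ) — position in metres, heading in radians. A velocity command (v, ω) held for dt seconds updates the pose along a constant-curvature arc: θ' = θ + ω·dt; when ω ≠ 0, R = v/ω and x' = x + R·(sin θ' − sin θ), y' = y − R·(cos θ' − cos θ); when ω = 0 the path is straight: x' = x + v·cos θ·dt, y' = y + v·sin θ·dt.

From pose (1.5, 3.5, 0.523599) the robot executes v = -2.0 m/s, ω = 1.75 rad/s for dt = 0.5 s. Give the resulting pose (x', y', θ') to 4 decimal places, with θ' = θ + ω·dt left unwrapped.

θ' = 0.5236 + 1.75·0.5 = 1.3986
R = v/ω = -2.0/1.75 = -1.1429
x' = 1.5 + -1.1429·(sin 1.3986 − sin 0.5236) = 0.9455
y' = 3.5 − -1.1429·(cos 1.3986 − cos 0.5236) = 2.7061

(0.9455, 2.7061, 1.3986)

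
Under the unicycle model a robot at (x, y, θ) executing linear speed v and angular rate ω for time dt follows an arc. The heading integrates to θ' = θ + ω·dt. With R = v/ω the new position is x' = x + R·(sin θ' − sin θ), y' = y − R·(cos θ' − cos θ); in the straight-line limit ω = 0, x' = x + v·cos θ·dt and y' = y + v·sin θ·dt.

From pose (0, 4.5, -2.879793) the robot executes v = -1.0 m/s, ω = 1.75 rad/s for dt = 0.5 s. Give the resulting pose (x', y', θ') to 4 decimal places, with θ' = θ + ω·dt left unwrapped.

θ' = -2.8798 + 1.75·0.5 = -2.0048
R = v/ω = -1.0/1.75 = -0.5714
x' = 0 + -0.5714·(sin -2.0048 − sin -2.8798) = 0.3706
y' = 4.5 − -0.5714·(cos -2.0048 − cos -2.8798) = 4.8117

(0.3706, 4.8117, -2.0048)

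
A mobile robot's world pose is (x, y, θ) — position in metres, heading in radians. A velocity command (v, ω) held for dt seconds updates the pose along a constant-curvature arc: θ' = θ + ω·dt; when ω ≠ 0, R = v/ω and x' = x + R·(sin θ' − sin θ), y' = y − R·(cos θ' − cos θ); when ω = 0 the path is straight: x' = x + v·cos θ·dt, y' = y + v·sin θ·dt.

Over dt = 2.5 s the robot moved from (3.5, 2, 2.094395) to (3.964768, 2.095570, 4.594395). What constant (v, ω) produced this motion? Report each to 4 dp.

v = -0.2500, ω = 1.0000

Δθ = 4.594395 − 2.094395 = 2.500000
ω = Δθ/dt = 2.500000/2.5 = 1.0000
R = Δx/(sin θ' − sin θ) = -0.2500
v = R·ω = -0.2500·1.0000 = -0.2500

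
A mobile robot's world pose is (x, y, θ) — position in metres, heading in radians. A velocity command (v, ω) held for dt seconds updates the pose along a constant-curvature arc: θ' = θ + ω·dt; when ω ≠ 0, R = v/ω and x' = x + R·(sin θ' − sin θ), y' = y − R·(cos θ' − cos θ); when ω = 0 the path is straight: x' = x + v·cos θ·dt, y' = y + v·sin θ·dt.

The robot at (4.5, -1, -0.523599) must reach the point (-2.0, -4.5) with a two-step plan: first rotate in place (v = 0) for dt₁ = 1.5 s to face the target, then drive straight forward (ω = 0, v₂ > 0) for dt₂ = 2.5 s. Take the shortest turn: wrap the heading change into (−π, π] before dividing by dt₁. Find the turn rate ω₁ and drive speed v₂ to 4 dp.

ω₁ = -1.4160, v₂ = 2.9530

heading to target = atan2(-4.5−-1, -2−4.5) = -2.6477
Δθ = wrap(-2.6477 − -0.5236) = -2.1241; ω₁ = Δθ/dt₁ = -1.4160
distance = √((-2−4.5)² + (-4.5−-1)²) = 7.3824; v₂ = distance/dt₂ = 2.9530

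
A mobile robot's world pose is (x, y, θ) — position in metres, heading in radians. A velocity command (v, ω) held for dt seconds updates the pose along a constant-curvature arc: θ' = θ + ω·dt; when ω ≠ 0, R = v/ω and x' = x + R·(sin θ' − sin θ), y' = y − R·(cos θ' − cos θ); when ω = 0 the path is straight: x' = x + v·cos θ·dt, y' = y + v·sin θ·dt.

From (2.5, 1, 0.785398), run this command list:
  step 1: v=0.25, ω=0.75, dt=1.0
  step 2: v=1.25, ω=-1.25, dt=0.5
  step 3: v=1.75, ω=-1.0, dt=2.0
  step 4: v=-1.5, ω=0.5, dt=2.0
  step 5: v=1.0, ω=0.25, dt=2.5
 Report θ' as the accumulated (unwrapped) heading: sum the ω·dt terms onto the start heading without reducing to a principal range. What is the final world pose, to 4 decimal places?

(5.7482, 3.6815, 0.5354)

step 1: θ'=1.5354 (R=0.3333) → pose (2.5974, 1.2239, 1.5354)
step 2: θ'=0.9104 (R=-1.0000) → pose (2.8070, 1.8019, 0.9104)
step 3: θ'=-1.0896 (R=-1.7500) → pose (5.7404, 1.5384, -1.0896)
step 4: θ'=-0.0896 (R=-3.0000) → pose (3.3495, 3.1379, -0.0896)
step 5: θ'=0.5354 (R=4.0000) → pose (5.7482, 3.6815, 0.5354)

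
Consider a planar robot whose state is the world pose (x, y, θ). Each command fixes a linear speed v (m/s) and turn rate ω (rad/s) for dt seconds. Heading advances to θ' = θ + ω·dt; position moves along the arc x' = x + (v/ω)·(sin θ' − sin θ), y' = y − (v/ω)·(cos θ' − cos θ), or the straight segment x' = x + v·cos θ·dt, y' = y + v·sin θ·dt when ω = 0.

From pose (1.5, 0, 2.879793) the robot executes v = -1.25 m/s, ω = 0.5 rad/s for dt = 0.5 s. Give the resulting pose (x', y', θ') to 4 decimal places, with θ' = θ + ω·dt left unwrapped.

(2.1175, -0.0850, 3.1298)

θ' = 2.8798 + 0.5·0.5 = 3.1298
R = v/ω = -1.25/0.5 = -2.5000
x' = 1.5 + -2.5000·(sin 3.1298 − sin 2.8798) = 2.1175
y' = 0 − -2.5000·(cos 3.1298 − cos 2.8798) = -0.0850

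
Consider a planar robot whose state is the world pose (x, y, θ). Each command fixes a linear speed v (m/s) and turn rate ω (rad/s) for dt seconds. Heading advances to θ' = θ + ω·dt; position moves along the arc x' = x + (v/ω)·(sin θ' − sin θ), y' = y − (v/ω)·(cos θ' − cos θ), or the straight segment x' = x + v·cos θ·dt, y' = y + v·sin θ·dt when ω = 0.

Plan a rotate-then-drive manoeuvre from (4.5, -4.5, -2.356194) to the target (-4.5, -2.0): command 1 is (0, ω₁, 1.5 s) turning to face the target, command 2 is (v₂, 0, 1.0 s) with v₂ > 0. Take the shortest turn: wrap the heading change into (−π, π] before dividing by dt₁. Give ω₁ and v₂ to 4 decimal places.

ω₁ = -0.7042, v₂ = 9.3408

heading to target = atan2(-2−-4.5, -4.5−4.5) = 2.8706
Δθ = wrap(2.8706 − -2.3562) = -1.0563; ω₁ = Δθ/dt₁ = -0.7042
distance = √((-4.5−4.5)² + (-2−-4.5)²) = 9.3408; v₂ = distance/dt₂ = 9.3408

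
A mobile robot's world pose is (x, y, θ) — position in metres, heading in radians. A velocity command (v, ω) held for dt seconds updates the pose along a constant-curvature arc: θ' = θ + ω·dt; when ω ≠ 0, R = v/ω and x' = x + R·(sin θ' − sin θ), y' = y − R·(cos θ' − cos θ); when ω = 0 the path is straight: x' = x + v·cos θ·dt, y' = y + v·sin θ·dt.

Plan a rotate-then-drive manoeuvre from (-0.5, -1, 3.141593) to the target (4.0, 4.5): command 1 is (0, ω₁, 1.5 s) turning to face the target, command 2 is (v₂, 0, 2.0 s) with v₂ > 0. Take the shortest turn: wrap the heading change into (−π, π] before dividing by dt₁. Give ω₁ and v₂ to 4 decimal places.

ω₁ = -1.5044, v₂ = 3.5532

heading to target = atan2(4.5−-1, 4−-0.5) = 0.8851
Δθ = wrap(0.8851 − 3.1416) = -2.2565; ω₁ = Δθ/dt₁ = -1.5044
distance = √((4−-0.5)² + (4.5−-1)²) = 7.1063; v₂ = distance/dt₂ = 3.5532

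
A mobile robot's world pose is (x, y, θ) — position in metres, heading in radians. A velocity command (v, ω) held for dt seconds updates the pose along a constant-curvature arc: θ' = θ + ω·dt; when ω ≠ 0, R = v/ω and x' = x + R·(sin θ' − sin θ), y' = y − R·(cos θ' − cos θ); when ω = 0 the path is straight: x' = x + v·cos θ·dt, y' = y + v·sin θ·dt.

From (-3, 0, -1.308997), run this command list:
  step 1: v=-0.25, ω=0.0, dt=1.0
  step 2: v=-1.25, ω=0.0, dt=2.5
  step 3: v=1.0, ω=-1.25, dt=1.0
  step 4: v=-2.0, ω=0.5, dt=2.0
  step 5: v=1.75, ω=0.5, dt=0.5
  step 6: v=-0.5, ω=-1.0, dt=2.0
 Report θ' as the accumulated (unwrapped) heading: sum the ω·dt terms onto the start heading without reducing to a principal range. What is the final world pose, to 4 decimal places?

step 1: θ'=-1.3090 (straight) → pose (-3.0647, 0.2415, -1.3090)
step 2: θ'=-1.3090 (straight) → pose (-3.8735, 3.2600, -1.3090)
step 3: θ'=-2.5590 (R=-0.8000) → pose (-4.2061, 2.3849, -2.5590)
step 4: θ'=-1.5590 (R=-4.0000) → pose (-2.4072, 5.7723, -1.5590)
step 5: θ'=-1.3090 (R=3.5000) → pose (-2.2881, 4.9077, -1.3090)
step 6: θ'=-3.3090 (R=0.5000) → pose (-1.7219, 5.5301, -3.3090)

(-1.7219, 5.5301, -3.3090)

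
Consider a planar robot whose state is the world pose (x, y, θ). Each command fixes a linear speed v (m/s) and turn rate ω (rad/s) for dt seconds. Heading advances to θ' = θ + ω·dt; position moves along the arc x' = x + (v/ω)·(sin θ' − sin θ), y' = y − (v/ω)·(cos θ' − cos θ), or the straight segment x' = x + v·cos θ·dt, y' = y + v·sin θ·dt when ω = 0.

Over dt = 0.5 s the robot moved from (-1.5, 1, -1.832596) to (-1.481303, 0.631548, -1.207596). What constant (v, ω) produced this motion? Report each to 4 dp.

v = 0.7500, ω = 1.2500

Δθ = -1.207596 − -1.832596 = 0.625000
ω = Δθ/dt = 0.625000/0.5 = 1.2500
R = −Δy/(cos θ' − cos θ) = 0.6000
v = R·ω = 0.6000·1.2500 = 0.7500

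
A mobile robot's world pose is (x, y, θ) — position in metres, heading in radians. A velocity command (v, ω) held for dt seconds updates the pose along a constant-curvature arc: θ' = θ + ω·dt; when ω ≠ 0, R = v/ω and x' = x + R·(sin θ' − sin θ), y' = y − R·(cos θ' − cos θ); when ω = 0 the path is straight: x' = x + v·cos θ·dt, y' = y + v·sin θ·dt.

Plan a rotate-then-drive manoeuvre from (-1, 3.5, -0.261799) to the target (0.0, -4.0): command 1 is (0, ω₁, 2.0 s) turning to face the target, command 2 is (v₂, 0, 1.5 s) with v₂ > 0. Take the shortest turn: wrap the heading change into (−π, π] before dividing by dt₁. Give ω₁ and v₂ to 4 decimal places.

heading to target = atan2(-4−3.5, 0−-1) = -1.4382
Δθ = wrap(-1.4382 − -0.2618) = -1.1764; ω₁ = Δθ/dt₁ = -0.5882
distance = √((0−-1)² + (-4−3.5)²) = 7.5664; v₂ = distance/dt₂ = 5.0442

ω₁ = -0.5882, v₂ = 5.0442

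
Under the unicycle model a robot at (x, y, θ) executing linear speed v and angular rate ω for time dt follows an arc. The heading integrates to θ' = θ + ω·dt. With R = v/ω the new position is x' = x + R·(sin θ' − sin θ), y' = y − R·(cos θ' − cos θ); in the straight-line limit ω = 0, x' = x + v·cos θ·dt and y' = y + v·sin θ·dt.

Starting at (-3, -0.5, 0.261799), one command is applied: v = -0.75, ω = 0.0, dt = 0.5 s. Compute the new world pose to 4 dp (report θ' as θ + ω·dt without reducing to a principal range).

θ' = 0.2618 + 0.0·0.5 = 0.2618
ω = 0 → straight: x' = -3 + -0.75·cos(0.2618)·0.5 = -3.3622
y' = -0.5 + -0.75·sin(0.2618)·0.5 = -0.5971

(-3.3622, -0.5971, 0.2618)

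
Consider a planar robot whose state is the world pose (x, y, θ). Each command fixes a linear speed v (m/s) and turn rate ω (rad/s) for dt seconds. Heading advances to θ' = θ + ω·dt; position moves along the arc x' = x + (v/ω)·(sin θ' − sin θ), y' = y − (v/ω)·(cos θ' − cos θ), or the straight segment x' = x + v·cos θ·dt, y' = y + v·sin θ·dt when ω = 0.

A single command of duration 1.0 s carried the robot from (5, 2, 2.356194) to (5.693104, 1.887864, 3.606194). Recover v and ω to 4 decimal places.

v = -0.7500, ω = 1.2500

Δθ = 3.606194 − 2.356194 = 1.250000
ω = Δθ/dt = 1.250000/1.0 = 1.2500
R = Δx/(sin θ' − sin θ) = -0.6000
v = R·ω = -0.6000·1.2500 = -0.7500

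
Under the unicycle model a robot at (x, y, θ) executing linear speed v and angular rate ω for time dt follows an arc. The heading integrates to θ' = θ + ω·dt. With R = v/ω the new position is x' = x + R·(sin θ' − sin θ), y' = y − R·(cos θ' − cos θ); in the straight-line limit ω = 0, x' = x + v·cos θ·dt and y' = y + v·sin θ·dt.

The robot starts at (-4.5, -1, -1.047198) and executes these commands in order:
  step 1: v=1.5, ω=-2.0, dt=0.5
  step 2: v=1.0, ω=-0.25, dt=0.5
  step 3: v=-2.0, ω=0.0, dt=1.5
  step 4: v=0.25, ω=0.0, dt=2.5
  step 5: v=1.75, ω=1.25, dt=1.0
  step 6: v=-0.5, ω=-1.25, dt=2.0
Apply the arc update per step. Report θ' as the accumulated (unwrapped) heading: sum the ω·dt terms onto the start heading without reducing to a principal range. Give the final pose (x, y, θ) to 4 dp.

step 1: θ'=-2.0472 (R=-0.7500) → pose (-4.4830, -1.7189, -2.0472)
step 2: θ'=-2.1722 (R=-4.0000) → pose (-4.7395, -2.1478, -2.1722)
step 3: θ'=-2.1722 (straight) → pose (-3.0421, 0.3258, -2.1722)
step 4: θ'=-2.1722 (straight) → pose (-3.3957, -0.1895, -2.1722)
step 5: θ'=-0.9222 (R=1.4000) → pose (-3.3570, -1.8273, -0.9222)
step 6: θ'=-3.4222 (R=0.4000) → pose (-2.9275, -1.2013, -3.4222)

(-2.9275, -1.2013, -3.4222)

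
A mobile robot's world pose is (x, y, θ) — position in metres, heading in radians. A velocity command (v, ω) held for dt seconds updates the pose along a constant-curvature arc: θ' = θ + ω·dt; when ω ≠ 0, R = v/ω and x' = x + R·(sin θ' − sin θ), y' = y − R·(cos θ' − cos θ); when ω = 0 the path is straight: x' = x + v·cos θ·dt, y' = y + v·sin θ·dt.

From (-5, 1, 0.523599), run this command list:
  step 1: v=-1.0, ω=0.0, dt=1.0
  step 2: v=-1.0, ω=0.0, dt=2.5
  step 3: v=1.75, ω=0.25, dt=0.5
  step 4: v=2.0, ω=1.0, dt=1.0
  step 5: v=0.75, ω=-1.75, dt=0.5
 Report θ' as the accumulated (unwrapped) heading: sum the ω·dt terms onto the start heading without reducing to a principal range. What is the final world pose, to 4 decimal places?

step 1: θ'=0.5236 (straight) → pose (-5.8660, 0.5000, 0.5236)
step 2: θ'=0.5236 (straight) → pose (-8.0311, -0.7500, 0.5236)
step 3: θ'=0.6486 (R=7.0000) → pose (-7.3026, -0.2663, 0.6486)
step 4: θ'=1.6486 (R=2.0000) → pose (-6.5168, 1.4830, 1.6486)
step 5: θ'=0.7736 (R=-0.4286) → pose (-6.3890, 1.8229, 0.7736)

(-6.3890, 1.8229, 0.7736)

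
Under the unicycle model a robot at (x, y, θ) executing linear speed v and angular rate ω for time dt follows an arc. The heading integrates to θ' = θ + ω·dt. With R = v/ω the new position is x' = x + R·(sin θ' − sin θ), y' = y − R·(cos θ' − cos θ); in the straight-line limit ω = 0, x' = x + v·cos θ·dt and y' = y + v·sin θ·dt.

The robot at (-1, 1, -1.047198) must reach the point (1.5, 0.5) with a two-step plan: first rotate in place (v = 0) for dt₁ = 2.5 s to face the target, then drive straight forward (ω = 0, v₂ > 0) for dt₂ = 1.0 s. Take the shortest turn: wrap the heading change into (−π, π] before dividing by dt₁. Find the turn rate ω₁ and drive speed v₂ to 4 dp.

ω₁ = 0.3399, v₂ = 2.5495

heading to target = atan2(0.5−1, 1.5−-1) = -0.1974
Δθ = wrap(-0.1974 − -1.0472) = 0.8498; ω₁ = Δθ/dt₁ = 0.3399
distance = √((1.5−-1)² + (0.5−1)²) = 2.5495; v₂ = distance/dt₂ = 2.5495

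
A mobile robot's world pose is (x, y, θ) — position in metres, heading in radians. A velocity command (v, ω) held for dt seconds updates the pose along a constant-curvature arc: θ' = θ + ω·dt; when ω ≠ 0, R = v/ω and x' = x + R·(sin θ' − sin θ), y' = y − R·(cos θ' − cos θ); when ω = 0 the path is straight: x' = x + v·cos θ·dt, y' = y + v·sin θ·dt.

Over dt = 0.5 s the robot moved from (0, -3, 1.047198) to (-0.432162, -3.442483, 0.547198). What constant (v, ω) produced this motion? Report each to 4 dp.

v = -1.2500, ω = -1.0000

Δθ = 0.547198 − 1.047198 = -0.500000
ω = Δθ/dt = -0.500000/0.5 = -1.0000
R = −Δy/(cos θ' − cos θ) = 1.2500
v = R·ω = 1.2500·-1.0000 = -1.2500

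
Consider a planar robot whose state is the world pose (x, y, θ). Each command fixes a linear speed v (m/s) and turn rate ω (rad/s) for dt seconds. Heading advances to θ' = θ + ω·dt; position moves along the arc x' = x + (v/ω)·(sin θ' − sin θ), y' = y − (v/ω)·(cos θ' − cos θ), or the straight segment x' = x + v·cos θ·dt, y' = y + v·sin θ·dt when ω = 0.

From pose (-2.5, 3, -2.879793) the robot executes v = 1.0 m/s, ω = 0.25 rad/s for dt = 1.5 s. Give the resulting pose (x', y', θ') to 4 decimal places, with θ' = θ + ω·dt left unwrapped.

θ' = -2.8798 + 0.25·1.5 = -2.5048
R = v/ω = 1.0/0.25 = 4.0000
x' = -2.5 + 4.0000·(sin -2.5048 − sin -2.8798) = -3.8432
y' = 3 − 4.0000·(cos -2.5048 − cos -2.8798) = 2.3523

(-3.8432, 2.3523, -2.5048)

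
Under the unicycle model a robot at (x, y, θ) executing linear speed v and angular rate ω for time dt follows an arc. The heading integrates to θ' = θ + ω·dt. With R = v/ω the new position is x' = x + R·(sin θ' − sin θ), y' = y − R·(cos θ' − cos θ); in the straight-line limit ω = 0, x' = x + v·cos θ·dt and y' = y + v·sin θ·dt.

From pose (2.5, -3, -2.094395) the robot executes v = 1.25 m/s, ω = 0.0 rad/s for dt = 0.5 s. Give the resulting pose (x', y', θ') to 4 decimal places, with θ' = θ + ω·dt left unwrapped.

(2.1875, -3.5413, -2.0944)

θ' = -2.0944 + 0.0·0.5 = -2.0944
ω = 0 → straight: x' = 2.5 + 1.25·cos(-2.0944)·0.5 = 2.1875
y' = -3 + 1.25·sin(-2.0944)·0.5 = -3.5413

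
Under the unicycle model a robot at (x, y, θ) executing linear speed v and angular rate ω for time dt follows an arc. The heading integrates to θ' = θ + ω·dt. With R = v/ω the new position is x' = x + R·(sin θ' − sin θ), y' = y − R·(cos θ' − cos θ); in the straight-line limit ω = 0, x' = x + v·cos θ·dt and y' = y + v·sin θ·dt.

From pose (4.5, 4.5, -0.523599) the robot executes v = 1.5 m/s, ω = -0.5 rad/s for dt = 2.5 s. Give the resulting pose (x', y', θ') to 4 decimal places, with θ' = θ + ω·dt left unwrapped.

(5.9385, 1.2977, -1.7736)

θ' = -0.5236 + -0.5·2.5 = -1.7736
R = v/ω = 1.5/-0.5 = -3.0000
x' = 4.5 + -3.0000·(sin -1.7736 − sin -0.5236) = 5.9385
y' = 4.5 − -3.0000·(cos -1.7736 − cos -0.5236) = 1.2977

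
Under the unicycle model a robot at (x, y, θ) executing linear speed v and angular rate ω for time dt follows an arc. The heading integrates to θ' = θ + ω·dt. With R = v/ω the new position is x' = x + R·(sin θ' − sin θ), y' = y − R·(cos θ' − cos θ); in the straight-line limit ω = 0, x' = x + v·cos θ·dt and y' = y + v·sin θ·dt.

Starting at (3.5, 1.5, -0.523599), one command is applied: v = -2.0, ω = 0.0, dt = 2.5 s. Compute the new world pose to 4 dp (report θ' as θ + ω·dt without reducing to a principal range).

θ' = -0.5236 + 0.0·2.5 = -0.5236
ω = 0 → straight: x' = 3.5 + -2.0·cos(-0.5236)·2.5 = -0.8301
y' = 1.5 + -2.0·sin(-0.5236)·2.5 = 4.0000

(-0.8301, 4.0000, -0.5236)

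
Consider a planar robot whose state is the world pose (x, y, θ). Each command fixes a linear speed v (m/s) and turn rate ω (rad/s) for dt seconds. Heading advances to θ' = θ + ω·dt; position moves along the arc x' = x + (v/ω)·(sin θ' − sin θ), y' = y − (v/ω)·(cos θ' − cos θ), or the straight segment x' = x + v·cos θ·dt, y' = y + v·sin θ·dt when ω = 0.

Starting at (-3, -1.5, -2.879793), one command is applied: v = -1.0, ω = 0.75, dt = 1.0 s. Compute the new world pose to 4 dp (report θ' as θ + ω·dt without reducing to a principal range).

θ' = -2.8798 + 0.75·1.0 = -2.1298
R = v/ω = -1.0/0.75 = -1.3333
x' = -3 + -1.3333·(sin -2.1298 − sin -2.8798) = -2.2147
y' = -1.5 − -1.3333·(cos -2.1298 − cos -2.8798) = -0.9192

(-2.2147, -0.9192, -2.1298)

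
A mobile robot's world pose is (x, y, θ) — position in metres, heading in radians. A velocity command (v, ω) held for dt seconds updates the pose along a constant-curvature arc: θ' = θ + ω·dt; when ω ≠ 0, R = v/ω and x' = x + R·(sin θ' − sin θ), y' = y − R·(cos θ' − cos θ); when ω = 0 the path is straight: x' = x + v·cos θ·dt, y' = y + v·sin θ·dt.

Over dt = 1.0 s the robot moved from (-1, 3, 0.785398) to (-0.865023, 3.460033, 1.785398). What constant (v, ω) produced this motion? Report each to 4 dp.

Δθ = 1.785398 − 0.785398 = 1.000000
ω = Δθ/dt = 1.000000/1.0 = 1.0000
R = −Δy/(cos θ' − cos θ) = 0.5000
v = R·ω = 0.5000·1.0000 = 0.5000

v = 0.5000, ω = 1.0000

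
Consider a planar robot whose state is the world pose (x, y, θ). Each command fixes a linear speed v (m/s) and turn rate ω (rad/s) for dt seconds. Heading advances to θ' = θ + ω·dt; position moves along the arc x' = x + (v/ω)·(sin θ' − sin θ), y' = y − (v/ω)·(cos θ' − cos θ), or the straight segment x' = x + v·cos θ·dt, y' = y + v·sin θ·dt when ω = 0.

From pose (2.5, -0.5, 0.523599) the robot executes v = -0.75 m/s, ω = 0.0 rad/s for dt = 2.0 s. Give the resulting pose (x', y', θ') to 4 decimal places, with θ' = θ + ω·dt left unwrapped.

θ' = 0.5236 + 0.0·2.0 = 0.5236
ω = 0 → straight: x' = 2.5 + -0.75·cos(0.5236)·2.0 = 1.2010
y' = -0.5 + -0.75·sin(0.5236)·2.0 = -1.2500

(1.2010, -1.2500, 0.5236)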